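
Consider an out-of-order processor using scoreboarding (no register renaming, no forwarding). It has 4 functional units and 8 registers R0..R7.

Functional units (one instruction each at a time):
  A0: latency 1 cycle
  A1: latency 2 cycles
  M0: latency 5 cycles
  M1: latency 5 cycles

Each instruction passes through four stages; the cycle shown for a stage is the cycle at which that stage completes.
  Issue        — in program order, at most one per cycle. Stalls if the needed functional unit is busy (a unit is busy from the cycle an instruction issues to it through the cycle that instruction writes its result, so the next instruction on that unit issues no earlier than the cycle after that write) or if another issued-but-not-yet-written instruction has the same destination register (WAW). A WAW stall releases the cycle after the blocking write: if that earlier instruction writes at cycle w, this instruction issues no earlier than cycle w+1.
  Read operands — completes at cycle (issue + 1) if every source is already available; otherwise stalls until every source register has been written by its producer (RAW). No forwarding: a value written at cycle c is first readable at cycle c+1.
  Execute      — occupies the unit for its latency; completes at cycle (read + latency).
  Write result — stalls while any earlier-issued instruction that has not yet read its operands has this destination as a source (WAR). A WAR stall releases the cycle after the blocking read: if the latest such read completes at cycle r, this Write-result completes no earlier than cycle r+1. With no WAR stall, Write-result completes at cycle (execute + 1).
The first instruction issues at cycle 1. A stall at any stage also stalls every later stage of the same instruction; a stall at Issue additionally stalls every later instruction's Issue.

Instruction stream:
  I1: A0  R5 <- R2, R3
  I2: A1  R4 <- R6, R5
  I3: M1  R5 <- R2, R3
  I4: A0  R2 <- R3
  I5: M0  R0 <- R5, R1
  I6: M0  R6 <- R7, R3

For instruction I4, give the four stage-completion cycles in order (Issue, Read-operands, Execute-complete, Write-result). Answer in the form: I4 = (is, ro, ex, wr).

I4 = (6, 7, 8, 9)

1) issue 1, read 2, done 3, write 4
2) issue 2, read 5, done 7, write 8  <RAW R5: wait I1 write@4>
3) issue 5, read 6, done 11, write 12  <WAW R5: wait I1 write@4>
4) issue 6, read 7, done 8, write 9
5) issue 7, read 13, done 18, write 19  <RAW R5: wait I3 write@12>
6) issue 20, read 21, done 26, write 27  <struct: M0 busy until I5 writes@19>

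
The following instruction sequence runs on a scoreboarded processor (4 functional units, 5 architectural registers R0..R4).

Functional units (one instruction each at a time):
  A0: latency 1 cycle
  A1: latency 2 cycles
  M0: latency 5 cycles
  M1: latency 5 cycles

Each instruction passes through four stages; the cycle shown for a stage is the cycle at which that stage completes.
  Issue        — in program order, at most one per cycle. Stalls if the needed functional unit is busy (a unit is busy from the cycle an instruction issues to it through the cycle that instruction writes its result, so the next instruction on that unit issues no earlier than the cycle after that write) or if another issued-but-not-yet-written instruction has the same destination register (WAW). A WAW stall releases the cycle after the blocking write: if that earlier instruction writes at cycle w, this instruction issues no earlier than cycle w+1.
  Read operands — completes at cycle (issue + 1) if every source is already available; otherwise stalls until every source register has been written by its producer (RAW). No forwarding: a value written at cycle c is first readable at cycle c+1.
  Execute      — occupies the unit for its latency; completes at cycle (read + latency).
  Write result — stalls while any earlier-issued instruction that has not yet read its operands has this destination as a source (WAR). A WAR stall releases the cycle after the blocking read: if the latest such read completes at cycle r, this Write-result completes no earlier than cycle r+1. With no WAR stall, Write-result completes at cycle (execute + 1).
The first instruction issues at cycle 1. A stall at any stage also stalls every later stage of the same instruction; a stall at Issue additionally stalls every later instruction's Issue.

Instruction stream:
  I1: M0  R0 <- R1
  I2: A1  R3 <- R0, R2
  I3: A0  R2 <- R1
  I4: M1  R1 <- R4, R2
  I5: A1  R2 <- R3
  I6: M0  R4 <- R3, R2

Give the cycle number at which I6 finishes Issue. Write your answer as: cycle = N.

cycle = 14

I1: IS=1 RO=2 EX=7 WR=8
I2: IS=2 RO=9 EX=11 WR=12  [RAW R0: wait I1 write@8]
I3: IS=3 RO=4 EX=5 WR=10  [WAR R2: wait I2 read@9]
I4: IS=4 RO=11 EX=16 WR=17  [RAW R2: wait I3 write@10]
I5: IS=13 RO=14 EX=16 WR=17  [struct: A1 busy until I2 writes@12]
I6: IS=14 RO=18 EX=23 WR=24  [RAW R2: wait I5 write@17]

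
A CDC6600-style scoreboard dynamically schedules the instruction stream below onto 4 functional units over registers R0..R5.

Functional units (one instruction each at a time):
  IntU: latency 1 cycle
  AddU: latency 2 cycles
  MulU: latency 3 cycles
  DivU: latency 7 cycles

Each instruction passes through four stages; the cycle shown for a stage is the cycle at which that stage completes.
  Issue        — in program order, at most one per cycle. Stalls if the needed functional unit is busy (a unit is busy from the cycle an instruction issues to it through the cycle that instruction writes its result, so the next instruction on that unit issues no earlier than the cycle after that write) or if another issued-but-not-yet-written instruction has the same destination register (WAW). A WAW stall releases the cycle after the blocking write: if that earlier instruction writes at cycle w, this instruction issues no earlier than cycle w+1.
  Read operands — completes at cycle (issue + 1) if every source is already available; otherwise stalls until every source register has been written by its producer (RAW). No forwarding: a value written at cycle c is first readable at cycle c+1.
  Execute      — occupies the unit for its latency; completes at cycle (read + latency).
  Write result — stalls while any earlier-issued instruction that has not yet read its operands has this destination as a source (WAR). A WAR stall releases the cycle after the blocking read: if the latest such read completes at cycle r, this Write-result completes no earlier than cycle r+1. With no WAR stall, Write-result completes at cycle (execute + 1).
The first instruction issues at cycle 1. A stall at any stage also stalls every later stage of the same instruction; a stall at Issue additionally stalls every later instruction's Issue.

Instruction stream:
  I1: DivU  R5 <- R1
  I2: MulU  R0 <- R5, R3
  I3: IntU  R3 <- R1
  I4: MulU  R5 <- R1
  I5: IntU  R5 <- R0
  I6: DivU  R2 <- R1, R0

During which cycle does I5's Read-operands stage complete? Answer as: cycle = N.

cycle 1: issue I1 (DivU)
cycle 2: I1 read-ops, issue I2 (MulU)
cycle 3: issue I3 (IntU)
cycle 4: I3 read-ops
cycle 5: I3 finished on IntU
cycle 9: I1 finished on DivU
cycle 10: I1→R5
cycle 11: I2 read-ops
cycle 12: I3→R3
cycle 14: I2 finished on MulU
cycle 15: I2→R0
cycle 16: issue I4 (MulU)
cycle 17: I4 read-ops
cycle 20: I4 finished on MulU
cycle 21: I4→R5
cycle 22: issue I5 (IntU)
cycle 23: I5 read-ops, issue I6 (DivU)
cycle 24: I5 finished on IntU, I6 read-ops
cycle 25: I5→R5
cycle 31: I6 finished on DivU
cycle 32: I6→R2

cycle = 23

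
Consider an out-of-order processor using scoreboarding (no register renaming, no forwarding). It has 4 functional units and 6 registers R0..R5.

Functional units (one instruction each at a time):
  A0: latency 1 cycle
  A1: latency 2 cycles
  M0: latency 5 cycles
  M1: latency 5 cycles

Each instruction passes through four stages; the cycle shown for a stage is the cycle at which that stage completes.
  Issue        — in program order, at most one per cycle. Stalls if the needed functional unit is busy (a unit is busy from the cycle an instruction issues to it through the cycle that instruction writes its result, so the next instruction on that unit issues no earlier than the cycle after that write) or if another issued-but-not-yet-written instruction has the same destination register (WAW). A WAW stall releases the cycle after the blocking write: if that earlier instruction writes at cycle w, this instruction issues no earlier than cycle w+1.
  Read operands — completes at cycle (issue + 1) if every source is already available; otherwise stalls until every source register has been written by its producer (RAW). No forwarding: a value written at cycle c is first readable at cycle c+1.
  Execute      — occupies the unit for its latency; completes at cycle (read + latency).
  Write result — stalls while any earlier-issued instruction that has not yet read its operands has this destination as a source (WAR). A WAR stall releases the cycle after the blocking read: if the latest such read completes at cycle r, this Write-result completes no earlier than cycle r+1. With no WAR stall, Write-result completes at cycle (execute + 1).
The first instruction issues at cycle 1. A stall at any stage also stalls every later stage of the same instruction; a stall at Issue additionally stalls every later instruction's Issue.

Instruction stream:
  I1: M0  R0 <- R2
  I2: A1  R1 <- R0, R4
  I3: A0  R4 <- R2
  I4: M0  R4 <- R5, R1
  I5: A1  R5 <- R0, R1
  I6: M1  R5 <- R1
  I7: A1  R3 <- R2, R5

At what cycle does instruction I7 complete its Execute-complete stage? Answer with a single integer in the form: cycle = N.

1) issue 1, read 2, done 7, write 8
2) issue 2, read 9, done 11, write 12  <RAW R0: wait I1 write@8>
3) issue 3, read 4, done 5, write 10  <WAR R4: wait I2 read@9>
4) issue 11, read 13, done 18, write 19  <WAW R4: wait I3 write@10 / RAW R1: wait I2 write@12>
5) issue 13, read 14, done 16, write 17  <struct: A1 busy until I2 writes@12>
6) issue 18, read 19, done 24, write 25  <WAW R5: wait I5 write@17>
7) issue 19, read 26, done 28, write 29  <RAW R5: wait I6 write@25>

cycle = 28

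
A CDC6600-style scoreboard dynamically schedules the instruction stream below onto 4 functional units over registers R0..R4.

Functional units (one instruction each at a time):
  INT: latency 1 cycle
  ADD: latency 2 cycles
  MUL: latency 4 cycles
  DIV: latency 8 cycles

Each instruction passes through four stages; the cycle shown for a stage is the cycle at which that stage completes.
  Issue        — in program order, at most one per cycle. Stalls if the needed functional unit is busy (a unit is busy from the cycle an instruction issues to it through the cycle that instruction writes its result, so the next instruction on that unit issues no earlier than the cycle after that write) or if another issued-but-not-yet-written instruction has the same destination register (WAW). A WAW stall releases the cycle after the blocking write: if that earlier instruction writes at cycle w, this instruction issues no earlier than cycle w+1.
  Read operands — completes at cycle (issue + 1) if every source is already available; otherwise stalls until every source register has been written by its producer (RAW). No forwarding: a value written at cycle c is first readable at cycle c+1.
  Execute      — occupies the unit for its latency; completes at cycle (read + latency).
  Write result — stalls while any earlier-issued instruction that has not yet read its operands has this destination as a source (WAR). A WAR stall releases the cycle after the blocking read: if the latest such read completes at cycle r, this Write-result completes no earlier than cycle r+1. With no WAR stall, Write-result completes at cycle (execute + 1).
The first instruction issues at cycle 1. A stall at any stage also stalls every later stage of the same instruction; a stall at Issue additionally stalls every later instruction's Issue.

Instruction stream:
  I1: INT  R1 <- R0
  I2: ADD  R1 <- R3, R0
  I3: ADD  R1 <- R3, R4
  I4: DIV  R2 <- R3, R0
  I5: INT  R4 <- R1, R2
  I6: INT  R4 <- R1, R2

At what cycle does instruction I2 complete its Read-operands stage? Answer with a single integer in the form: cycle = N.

cycle = 6

[I1] 1/2/3/4
[I2] 5/6/8/9  (WAW R1: wait I1 write@4)
[I3] 10/11/13/14  (struct: ADD busy until I2 writes@9)
[I4] 11/12/20/21
[I5] 12/22/23/24  (RAW R2: wait I4 write@21)
[I6] 25/26/27/28  (struct: INT busy until I5 writes@24)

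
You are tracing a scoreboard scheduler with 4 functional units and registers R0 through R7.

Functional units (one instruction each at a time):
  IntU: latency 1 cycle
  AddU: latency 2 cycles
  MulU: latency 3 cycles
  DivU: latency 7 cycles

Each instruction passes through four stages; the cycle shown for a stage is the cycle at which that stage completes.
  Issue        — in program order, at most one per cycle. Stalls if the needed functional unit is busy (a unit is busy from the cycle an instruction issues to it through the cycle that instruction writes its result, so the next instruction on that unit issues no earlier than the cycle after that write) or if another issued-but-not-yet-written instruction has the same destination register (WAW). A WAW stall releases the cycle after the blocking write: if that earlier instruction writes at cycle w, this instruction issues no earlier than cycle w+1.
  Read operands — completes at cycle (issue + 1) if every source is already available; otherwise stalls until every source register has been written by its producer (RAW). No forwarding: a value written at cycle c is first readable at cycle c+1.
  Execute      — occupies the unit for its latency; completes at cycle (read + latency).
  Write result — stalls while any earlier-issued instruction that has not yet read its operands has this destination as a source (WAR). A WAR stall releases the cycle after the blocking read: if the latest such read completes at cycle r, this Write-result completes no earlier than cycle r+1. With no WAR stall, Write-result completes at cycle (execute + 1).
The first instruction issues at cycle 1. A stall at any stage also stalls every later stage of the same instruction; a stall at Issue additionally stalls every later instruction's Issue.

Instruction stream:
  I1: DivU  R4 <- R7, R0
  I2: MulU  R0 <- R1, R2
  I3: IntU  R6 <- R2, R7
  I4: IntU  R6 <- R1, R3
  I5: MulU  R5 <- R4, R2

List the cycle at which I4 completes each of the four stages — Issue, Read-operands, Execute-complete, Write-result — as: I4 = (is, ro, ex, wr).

[I1] 1/2/9/10
[I2] 2/3/6/7
[I3] 3/4/5/6
[I4] 7/8/9/10  (struct: IntU busy until I3 writes@6)
[I5] 8/11/14/15  (RAW R4: wait I1 write@10)

I4 = (7, 8, 9, 10)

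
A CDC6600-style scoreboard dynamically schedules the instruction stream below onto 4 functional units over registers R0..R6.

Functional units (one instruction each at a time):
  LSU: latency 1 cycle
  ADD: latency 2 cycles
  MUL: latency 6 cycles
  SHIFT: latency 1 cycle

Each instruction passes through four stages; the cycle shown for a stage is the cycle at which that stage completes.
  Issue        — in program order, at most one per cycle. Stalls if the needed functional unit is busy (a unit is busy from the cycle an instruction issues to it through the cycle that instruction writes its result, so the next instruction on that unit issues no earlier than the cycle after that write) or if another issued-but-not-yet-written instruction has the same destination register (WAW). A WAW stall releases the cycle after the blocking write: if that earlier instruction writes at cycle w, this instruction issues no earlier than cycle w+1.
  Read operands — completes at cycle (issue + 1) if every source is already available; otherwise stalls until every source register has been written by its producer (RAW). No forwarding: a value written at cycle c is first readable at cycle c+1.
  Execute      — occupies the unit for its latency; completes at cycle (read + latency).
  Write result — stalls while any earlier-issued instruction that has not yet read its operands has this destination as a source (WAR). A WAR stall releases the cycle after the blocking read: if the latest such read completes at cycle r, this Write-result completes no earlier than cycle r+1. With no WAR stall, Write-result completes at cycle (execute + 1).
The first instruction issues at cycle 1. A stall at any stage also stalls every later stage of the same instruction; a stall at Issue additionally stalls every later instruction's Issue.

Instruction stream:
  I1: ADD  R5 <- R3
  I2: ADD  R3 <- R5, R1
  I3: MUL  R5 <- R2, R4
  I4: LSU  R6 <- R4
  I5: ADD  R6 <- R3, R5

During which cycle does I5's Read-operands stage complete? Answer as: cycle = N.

cycle = 16

  I1 | 1 | 2 | 4 | 5
  I2 | 6 | 7 | 9 | 10   struct: ADD busy until I1 writes@5
  I3 | 7 | 8 | 14 | 15
  I4 | 8 | 9 | 10 | 11
  I5 | 12 | 16 | 18 | 19   WAW R6: wait I4 write@11 · RAW R5: wait I3 write@15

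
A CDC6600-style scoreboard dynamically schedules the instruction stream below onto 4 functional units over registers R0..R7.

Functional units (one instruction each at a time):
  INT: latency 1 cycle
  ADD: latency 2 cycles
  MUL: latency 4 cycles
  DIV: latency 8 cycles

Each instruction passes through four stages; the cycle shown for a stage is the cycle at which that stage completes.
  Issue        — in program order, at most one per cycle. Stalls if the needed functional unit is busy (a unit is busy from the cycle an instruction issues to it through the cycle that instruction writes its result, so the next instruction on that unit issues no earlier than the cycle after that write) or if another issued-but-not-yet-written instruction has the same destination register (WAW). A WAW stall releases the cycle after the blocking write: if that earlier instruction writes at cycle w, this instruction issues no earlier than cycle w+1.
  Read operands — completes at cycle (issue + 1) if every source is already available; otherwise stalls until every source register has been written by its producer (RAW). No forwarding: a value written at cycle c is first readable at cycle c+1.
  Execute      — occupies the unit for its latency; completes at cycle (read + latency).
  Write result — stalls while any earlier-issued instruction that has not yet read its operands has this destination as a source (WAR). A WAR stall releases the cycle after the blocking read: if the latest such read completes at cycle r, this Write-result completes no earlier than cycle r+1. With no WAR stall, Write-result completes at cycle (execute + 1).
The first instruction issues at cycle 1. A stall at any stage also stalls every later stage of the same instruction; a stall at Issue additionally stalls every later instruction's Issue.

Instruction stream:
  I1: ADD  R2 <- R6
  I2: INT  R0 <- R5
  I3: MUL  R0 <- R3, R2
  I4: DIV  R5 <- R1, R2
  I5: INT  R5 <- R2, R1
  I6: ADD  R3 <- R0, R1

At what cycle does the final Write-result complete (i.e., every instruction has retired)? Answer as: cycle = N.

cycle = 23

1) issue 1, read 2, done 4, write 5
2) issue 2, read 3, done 4, write 5
3) issue 6, read 7, done 11, write 12  <WAW R0: wait I2 write@5>
4) issue 7, read 8, done 16, write 17
5) issue 18, read 19, done 20, write 21  <WAW R5: wait I4 write@17>
6) issue 19, read 20, done 22, write 23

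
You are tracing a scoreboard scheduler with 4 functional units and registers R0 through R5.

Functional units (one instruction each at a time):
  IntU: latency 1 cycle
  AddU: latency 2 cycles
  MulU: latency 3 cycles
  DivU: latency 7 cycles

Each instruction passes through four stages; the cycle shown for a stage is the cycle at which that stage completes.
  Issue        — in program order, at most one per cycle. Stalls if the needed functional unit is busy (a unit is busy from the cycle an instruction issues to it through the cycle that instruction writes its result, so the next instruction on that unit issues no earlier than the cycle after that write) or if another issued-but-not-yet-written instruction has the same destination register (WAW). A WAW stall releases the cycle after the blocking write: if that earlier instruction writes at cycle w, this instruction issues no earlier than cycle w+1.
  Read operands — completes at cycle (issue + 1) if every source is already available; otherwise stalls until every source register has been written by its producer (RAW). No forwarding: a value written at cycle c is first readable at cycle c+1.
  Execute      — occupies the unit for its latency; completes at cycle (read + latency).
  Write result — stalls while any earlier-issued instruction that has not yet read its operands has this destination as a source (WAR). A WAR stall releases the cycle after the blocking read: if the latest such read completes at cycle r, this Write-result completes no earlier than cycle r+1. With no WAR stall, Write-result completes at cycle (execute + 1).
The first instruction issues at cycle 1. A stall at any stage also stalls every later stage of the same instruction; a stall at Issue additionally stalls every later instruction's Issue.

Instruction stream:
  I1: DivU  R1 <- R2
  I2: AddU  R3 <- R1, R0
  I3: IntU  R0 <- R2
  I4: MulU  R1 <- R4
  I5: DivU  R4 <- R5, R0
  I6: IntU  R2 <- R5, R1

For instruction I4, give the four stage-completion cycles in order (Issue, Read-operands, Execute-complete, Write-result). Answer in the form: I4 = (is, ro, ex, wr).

[1] I1→DivU
[2] I1 RO; I2→AddU
[3] I3→IntU
[4] I3 RO
[5] I3 EX
[9] I1 EX
[10] I1 WR R1
[11] I2 RO; I4→MulU
[12] I3 WR R0; I4 RO; I5→DivU
[13] I2 EX; I5 RO; I6→IntU
[14] I2 WR R3
[15] I4 EX
[16] I4 WR R1
[17] I6 RO
[18] I6 EX
[19] I6 WR R2
[20] I5 EX
[21] I5 WR R4

I4 = (11, 12, 15, 16)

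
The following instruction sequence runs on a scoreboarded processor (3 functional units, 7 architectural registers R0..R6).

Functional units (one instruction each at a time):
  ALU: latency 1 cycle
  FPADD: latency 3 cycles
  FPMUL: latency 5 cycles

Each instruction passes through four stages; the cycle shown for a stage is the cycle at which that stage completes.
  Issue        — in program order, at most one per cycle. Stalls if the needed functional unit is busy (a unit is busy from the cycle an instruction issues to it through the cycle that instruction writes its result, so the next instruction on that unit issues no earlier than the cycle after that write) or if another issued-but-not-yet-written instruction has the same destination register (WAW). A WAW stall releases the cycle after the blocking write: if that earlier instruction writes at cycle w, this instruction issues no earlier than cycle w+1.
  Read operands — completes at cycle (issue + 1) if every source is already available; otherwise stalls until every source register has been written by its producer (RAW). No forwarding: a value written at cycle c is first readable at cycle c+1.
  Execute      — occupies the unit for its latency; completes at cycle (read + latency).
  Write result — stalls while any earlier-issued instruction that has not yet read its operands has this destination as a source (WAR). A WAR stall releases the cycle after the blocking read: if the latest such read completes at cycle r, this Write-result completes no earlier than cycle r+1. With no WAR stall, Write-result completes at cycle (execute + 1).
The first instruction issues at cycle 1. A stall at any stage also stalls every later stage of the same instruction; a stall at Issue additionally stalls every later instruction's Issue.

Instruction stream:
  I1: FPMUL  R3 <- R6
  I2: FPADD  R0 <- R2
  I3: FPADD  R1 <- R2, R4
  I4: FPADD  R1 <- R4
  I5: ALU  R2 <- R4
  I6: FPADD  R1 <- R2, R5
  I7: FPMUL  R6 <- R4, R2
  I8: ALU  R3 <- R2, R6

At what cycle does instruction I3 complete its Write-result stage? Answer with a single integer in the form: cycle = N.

cycle = 13

1) issue 1, read 2, done 7, write 8
2) issue 2, read 3, done 6, write 7
3) issue 8, read 9, done 12, write 13  <struct: FPADD busy until I2 writes@7>
4) issue 14, read 15, done 18, write 19  <struct: FPADD busy until I3 writes@13>
5) issue 15, read 16, done 17, write 18
6) issue 20, read 21, done 24, write 25  <struct: FPADD busy until I4 writes@19>
7) issue 21, read 22, done 27, write 28
8) issue 22, read 29, done 30, write 31  <RAW R6: wait I7 write@28>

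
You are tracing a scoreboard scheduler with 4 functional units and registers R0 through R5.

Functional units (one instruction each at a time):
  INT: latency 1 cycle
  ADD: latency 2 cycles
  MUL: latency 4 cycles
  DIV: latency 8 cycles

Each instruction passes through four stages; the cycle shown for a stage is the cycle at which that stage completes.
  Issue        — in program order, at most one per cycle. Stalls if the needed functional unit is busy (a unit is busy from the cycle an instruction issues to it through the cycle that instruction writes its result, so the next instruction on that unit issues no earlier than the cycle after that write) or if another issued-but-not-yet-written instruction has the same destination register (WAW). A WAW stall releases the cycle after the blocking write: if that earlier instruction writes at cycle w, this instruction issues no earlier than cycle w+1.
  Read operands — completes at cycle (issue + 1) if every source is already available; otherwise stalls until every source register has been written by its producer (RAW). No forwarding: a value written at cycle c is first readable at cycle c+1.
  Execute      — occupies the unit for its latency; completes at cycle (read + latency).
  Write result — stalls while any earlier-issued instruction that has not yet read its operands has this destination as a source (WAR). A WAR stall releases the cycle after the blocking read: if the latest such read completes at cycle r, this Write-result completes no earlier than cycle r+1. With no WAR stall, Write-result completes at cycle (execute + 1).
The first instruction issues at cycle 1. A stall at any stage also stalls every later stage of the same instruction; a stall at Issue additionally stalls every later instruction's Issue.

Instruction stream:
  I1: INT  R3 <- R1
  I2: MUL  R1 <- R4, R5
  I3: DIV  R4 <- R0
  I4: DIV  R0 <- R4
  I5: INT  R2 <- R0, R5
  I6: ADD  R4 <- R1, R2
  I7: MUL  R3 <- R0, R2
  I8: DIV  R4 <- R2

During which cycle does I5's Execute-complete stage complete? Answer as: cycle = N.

cycle = 26

1) issue 1, read 2, done 3, write 4
2) issue 2, read 3, done 7, write 8
3) issue 3, read 4, done 12, write 13
4) issue 14, read 15, done 23, write 24  <struct: DIV busy until I3 writes@13>
5) issue 15, read 25, done 26, write 27  <RAW R0: wait I4 write@24>
6) issue 16, read 28, done 30, write 31  <RAW R2: wait I5 write@27>
7) issue 17, read 28, done 32, write 33  <RAW R2: wait I5 write@27>
8) issue 32, read 33, done 41, write 42  <WAW R4: wait I6 write@31>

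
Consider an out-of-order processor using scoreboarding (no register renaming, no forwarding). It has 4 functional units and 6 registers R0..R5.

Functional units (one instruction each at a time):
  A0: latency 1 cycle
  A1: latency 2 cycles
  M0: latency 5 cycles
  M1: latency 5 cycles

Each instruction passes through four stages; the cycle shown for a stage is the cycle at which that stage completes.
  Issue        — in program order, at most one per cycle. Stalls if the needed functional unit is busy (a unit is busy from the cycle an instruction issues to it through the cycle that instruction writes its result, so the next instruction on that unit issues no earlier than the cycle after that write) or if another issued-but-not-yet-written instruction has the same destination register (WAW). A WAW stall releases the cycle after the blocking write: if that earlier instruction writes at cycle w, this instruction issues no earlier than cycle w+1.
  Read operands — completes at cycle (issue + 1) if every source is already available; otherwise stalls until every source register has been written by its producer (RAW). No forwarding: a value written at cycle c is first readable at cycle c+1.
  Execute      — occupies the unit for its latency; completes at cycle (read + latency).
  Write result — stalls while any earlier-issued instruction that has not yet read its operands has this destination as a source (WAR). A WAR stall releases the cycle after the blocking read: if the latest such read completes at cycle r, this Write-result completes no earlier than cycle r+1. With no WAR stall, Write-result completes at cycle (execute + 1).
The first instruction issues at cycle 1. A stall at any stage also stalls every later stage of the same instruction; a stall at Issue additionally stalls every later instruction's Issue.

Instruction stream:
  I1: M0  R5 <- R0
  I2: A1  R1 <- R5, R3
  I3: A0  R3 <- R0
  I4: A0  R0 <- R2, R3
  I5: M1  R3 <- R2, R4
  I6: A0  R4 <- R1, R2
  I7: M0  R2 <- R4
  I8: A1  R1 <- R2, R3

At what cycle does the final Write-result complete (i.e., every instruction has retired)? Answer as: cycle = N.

  I1 | 1 | 2 | 7 | 8
  I2 | 2 | 9 | 11 | 12   RAW R5: wait I1 write@8
  I3 | 3 | 4 | 5 | 10   WAR R3: wait I2 read@9
  I4 | 11 | 12 | 13 | 14   struct: A0 busy until I3 writes@10
  I5 | 12 | 13 | 18 | 19
  I6 | 15 | 16 | 17 | 18   struct: A0 busy until I4 writes@14
  I7 | 16 | 19 | 24 | 25   RAW R4: wait I6 write@18
  I8 | 17 | 26 | 28 | 29   RAW R2: wait I7 write@25

cycle = 29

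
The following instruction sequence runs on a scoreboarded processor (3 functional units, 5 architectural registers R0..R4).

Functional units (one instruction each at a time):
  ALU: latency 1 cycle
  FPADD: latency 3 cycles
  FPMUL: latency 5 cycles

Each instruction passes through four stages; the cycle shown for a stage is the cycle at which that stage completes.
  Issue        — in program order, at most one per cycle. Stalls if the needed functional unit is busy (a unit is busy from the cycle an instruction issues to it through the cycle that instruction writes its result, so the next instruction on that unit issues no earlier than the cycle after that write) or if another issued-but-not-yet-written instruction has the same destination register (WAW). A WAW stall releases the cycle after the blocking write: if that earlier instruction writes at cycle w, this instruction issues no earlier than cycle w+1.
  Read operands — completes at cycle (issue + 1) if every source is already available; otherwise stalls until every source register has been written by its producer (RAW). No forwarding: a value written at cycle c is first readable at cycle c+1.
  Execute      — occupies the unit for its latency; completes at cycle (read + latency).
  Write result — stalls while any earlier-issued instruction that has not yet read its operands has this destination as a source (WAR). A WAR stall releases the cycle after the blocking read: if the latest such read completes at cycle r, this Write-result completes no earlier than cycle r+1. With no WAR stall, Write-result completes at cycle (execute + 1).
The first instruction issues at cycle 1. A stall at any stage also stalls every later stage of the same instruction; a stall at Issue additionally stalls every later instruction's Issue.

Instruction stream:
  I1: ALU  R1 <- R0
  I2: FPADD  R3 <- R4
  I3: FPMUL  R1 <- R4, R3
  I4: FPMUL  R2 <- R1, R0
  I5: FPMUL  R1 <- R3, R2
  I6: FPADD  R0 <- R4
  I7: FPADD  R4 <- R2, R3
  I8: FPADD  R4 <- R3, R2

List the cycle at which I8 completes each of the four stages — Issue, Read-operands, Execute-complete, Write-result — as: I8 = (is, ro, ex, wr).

[I1] 1/2/3/4
[I2] 2/3/6/7
[I3] 5/8/13/14  (WAW R1: wait I1 write@4; RAW R3: wait I2 write@7)
[I4] 15/16/21/22  (struct: FPMUL busy until I3 writes@14)
[I5] 23/24/29/30  (struct: FPMUL busy until I4 writes@22)
[I6] 24/25/28/29
[I7] 30/31/34/35  (struct: FPADD busy until I6 writes@29)
[I8] 36/37/40/41  (struct: FPADD busy until I7 writes@35)

I8 = (36, 37, 40, 41)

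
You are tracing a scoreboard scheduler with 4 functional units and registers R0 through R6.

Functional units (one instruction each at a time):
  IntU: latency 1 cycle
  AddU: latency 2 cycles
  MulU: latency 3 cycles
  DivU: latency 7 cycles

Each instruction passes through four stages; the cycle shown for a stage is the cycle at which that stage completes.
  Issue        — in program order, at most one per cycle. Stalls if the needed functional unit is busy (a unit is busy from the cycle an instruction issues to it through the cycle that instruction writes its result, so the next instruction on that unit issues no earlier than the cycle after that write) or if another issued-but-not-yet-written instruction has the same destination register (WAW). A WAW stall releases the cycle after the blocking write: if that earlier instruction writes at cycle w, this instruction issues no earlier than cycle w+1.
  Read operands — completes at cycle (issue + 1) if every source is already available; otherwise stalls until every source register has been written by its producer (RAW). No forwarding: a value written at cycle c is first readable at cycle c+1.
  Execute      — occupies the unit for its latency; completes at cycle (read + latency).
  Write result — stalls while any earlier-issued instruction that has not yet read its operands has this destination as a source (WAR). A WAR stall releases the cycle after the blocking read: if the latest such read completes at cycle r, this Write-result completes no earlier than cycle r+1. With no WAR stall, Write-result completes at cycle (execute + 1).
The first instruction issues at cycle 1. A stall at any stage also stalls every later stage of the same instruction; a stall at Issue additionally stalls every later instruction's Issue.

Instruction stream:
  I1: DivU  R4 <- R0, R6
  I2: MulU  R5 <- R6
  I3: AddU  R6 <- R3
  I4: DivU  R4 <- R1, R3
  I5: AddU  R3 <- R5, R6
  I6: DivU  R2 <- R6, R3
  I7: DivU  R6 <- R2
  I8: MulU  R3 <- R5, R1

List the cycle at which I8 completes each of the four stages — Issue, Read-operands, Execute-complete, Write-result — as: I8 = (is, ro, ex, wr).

I8 = (32, 33, 36, 37)

cycle 1: I1 issues→DivU
cycle 2: I1 reads; I2 issues→MulU
cycle 3: I2 reads; I3 issues→AddU
cycle 4: I3 reads
cycle 6: I2 exec-done; I3 exec-done
cycle 7: I2 writes R5; I3 writes R6
cycle 9: I1 exec-done
cycle 10: I1 writes R4
cycle 11: I4 issues→DivU
cycle 12: I4 reads; I5 issues→AddU
cycle 13: I5 reads
cycle 15: I5 exec-done
cycle 16: I5 writes R3
cycle 19: I4 exec-done
cycle 20: I4 writes R4
cycle 21: I6 issues→DivU
cycle 22: I6 reads
cycle 29: I6 exec-done
cycle 30: I6 writes R2
cycle 31: I7 issues→DivU
cycle 32: I7 reads; I8 issues→MulU
cycle 33: I8 reads
cycle 36: I8 exec-done
cycle 37: I8 writes R3
cycle 39: I7 exec-done
cycle 40: I7 writes R6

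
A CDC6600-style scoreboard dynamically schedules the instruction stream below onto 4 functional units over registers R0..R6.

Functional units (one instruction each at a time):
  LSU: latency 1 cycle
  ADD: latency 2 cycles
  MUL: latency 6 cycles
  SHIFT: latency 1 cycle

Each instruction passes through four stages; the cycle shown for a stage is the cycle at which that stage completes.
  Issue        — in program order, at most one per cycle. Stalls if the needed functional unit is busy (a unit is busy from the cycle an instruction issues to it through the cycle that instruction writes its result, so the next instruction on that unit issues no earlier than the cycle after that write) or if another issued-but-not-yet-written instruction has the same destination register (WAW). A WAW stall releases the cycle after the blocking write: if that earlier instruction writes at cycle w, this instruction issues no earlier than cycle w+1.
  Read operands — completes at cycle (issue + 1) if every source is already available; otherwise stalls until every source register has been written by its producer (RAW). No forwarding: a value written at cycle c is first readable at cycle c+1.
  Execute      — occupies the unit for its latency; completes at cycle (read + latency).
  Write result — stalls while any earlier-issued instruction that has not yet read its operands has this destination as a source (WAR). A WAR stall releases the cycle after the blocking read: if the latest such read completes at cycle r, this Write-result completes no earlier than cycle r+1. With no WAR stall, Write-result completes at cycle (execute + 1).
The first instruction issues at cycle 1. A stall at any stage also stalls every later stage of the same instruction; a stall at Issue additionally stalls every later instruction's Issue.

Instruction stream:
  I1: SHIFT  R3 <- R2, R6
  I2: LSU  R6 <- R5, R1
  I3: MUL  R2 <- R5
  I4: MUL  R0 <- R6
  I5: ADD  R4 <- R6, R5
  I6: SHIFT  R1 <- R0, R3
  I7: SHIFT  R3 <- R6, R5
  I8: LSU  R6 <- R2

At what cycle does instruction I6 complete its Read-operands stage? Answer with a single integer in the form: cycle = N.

cycle = 21

t=1  issue I1 (SHIFT)
t=2  I1 read-ops; issue I2 (LSU)
t=3  I1 finished on SHIFT; I2 read-ops; issue I3 (MUL)
t=4  I1→R3; I2 finished on LSU; I3 read-ops
t=5  I2→R6
t=10  I3 finished on MUL
t=11  I3→R2
t=12  issue I4 (MUL)
t=13  I4 read-ops; issue I5 (ADD)
t=14  I5 read-ops; issue I6 (SHIFT)
t=16  I5 finished on ADD
t=17  I5→R4
t=19  I4 finished on MUL
t=20  I4→R0
t=21  I6 read-ops
t=22  I6 finished on SHIFT
t=23  I6→R1
t=24  issue I7 (SHIFT)
t=25  I7 read-ops; issue I8 (LSU)
t=26  I7 finished on SHIFT; I8 read-ops
t=27  I7→R3; I8 finished on LSU
t=28  I8→R6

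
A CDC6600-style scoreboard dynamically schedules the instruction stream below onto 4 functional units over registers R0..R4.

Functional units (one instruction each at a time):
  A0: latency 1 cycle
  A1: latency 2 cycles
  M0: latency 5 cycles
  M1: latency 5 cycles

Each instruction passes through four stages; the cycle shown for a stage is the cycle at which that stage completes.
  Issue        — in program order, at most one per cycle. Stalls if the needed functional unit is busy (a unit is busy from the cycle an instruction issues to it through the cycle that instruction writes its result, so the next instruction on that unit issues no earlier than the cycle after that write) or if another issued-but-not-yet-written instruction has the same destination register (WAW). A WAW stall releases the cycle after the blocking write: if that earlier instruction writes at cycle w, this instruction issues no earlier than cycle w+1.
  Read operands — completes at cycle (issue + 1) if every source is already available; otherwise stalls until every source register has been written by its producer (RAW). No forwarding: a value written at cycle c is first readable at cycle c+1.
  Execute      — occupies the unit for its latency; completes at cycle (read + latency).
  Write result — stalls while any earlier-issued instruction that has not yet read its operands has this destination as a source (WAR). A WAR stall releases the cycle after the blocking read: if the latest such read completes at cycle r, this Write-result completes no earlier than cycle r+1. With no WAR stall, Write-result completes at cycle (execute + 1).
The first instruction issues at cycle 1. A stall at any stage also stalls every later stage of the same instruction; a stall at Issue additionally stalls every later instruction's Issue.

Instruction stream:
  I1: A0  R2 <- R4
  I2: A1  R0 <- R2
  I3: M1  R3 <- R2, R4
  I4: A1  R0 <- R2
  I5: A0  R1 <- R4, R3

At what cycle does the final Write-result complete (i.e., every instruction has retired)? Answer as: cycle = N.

cycle = 14

c1: I1 dispatched to A0
c2: I1 operands ready, I2 dispatched to A1
c3: I1 complete, I3 dispatched to M1
c4: R2←I1
c5: I2 operands ready, I3 operands ready
c7: I2 complete
c8: R0←I2
c9: I4 dispatched to A1
c10: I3 complete, I4 operands ready, I5 dispatched to A0
c11: R3←I3
c12: I4 complete, I5 operands ready
c13: R0←I4, I5 complete
c14: R1←I5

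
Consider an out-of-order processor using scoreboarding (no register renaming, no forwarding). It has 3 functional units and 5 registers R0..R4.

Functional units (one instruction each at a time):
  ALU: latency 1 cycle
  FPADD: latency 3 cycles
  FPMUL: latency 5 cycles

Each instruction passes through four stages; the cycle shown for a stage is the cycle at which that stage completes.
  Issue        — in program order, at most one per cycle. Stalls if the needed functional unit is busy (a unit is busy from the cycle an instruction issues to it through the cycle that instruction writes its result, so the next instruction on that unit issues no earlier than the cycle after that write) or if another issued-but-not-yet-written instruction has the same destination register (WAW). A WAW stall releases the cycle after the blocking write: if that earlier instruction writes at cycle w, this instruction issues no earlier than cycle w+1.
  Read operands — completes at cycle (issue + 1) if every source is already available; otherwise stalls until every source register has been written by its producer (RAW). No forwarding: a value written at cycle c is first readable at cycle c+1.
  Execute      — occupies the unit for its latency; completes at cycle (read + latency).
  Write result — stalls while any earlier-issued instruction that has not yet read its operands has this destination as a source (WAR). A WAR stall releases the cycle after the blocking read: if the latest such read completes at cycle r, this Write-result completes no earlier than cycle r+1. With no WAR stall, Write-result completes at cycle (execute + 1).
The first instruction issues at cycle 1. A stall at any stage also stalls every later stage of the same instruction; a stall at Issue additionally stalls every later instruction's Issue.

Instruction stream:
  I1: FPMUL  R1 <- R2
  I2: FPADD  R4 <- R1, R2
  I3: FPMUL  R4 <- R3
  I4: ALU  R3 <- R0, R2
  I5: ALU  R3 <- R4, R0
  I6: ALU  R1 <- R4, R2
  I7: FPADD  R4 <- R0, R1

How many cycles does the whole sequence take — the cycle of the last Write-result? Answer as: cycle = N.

cycle = 33

I1 -> (1, 2, 7, 8)
I2 -> (2, 9, 12, 13)  // RAW R1: wait I1 write@8
I3 -> (14, 15, 20, 21)  // WAW R4: wait I2 write@13
I4 -> (15, 16, 17, 18)
I5 -> (19, 22, 23, 24)  // struct: ALU busy until I4 writes@18, RAW R4: wait I3 write@21
I6 -> (25, 26, 27, 28)  // struct: ALU busy until I5 writes@24
I7 -> (26, 29, 32, 33)  // RAW R1: wait I6 write@28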